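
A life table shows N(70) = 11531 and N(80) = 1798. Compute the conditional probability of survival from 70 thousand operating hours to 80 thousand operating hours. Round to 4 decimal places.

The conditional survival probability is N(80)/N(70) = 1798/11531 = 0.155927.

0.1559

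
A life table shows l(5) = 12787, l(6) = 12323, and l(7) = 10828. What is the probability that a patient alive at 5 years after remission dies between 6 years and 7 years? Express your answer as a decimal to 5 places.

This is the probability of reaching 6 but not 7, conditional on being alive at 5: (l(6) − l(7)) / l(5).
= (12323 − 10828) / 12787 = 1495 / 12787 = 0.116916.

0.11692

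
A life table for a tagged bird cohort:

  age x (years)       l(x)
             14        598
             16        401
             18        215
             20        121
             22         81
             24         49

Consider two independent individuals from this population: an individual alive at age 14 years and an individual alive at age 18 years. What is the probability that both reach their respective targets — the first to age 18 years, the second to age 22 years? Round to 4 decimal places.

p₁ = l(18)/l(14) = 215/598 = 0.359532; p₂ = l(22)/l(18) = 81/215 = 0.376744.
P(both) = p₁ × p₂ = 0.359532 × 0.376744 = 0.135452.

0.1355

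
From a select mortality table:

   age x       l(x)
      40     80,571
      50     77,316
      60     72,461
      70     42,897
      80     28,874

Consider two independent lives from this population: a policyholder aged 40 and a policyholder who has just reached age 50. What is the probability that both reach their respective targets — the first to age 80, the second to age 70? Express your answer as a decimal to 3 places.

0.199

p₁ = l(80)/l(40) = 28,874/80,571 = 0.358367; p₂ = l(70)/l(50) = 42,897/77,316 = 0.554827.
P(both) = p₁ × p₂ = 0.358367 × 0.554827 = 0.198832.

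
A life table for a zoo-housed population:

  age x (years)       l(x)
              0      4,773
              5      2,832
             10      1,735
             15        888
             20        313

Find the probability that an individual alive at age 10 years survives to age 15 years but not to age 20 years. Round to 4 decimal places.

0.3314

This is the probability of reaching 15 but not 20, conditional on being alive at 10: (l(15) − l(20)) / l(10).
= (888 − 313) / 1,735 = 575 / 1,735 = 0.331412.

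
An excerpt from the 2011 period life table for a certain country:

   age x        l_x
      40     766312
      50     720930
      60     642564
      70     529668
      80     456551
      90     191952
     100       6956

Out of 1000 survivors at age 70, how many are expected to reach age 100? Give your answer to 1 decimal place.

13.1

The relevant probability is 6956/529668 = 0.013133.
Expected number = 1000 × 0.013133 = 13.1.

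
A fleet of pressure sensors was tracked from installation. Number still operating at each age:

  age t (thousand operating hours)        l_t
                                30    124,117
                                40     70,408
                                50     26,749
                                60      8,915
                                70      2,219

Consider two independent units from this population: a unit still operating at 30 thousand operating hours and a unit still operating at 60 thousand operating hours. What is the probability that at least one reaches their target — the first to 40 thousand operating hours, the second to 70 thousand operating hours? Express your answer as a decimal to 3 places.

0.675

p₁ = l_40/l_30 = 70,408/124,117 = 0.567271; p₂ = l_70/l_60 = 2,219/8,915 = 0.248906.
P(at least one) = 1 − (1−p₁)(1−p₂) = 1 − 0.432729 × 0.751094 = 0.674980.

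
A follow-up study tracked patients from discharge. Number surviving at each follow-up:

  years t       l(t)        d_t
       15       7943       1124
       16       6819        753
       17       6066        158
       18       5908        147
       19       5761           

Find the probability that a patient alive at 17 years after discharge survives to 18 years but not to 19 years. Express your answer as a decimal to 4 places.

This is the probability of reaching 18 but not 19, conditional on being alive at 17: (l(18) − l(19)) / l(17).
= (5908 − 5761) / 6066 = 147 / 6066 = 0.024233.

0.0242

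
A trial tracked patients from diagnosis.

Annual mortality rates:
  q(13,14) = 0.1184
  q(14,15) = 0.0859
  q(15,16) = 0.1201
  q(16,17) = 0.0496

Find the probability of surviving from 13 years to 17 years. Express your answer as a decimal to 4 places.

0.6739

P(survive 13→17) = (1 − 0.1184) × (1 − 0.0859) × (1 − 0.1201) × (1 − 0.0496).
= 0.8816 × 0.9141 × 0.8799 × 0.9504 = 0.673915.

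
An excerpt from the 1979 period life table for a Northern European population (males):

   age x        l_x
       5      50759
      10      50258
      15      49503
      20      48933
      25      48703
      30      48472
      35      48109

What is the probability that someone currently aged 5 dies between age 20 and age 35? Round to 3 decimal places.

0.016

We want 15|15q5 = (l_20 − l_35)/l_5.
This is the probability of reaching 20 but not 35, conditional on being alive at 5: (l_20 − l_35) / l_5.
= (48933 − 48109) / 50759 = 824 / 50759 = 0.016234.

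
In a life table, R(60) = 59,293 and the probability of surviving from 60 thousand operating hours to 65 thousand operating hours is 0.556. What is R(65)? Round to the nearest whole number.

R(65) = R(60) × p = 59,293 × 0.556 = 32967.

32967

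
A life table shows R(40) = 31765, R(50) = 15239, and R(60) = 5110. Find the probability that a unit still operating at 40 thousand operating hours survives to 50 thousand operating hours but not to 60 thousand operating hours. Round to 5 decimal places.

0.31887

This is the probability of reaching 50 but not 60, conditional on being operational at 40: (R(50) − R(60)) / R(40).
= (15239 − 5110) / 31765 = 10129 / 31765 = 0.318873.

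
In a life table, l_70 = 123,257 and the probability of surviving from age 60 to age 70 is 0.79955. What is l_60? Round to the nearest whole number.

154158

l_60 = l_70 / p = 123,257 / 0.79955 = 154158.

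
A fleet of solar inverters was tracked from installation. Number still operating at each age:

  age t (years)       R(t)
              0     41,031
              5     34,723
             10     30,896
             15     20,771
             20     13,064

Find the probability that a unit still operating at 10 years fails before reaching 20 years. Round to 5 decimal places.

P(fail before 20 | operational at 10) = 1 − R(20)/R(10) = 1 − 13,064/30,896 = (17,832)/30,896 = 0.577162.

0.57716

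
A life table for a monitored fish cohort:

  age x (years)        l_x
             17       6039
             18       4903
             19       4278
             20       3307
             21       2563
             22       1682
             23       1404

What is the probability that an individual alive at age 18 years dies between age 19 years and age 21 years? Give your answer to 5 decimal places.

This is the probability of reaching 19 but not 21, conditional on being alive at 18: (l_19 − l_21) / l_18.
= (4278 − 2563) / 4903 = 1715 / 4903 = 0.349786.

0.34979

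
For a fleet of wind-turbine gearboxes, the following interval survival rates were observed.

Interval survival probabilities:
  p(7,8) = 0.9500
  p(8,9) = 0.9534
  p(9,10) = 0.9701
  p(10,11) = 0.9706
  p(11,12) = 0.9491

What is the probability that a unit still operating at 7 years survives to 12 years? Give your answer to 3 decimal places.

0.809

The overall survival probability is 0.9500 × 0.9534 × 0.9701 × 0.9706 × 0.9491.
= 0.809408.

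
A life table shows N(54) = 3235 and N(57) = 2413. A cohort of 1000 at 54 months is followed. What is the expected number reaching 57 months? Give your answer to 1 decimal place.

745.9

The relevant probability is 2413/3235 = 0.745904.
Expected number = 1000 × 0.745904 = 745.9.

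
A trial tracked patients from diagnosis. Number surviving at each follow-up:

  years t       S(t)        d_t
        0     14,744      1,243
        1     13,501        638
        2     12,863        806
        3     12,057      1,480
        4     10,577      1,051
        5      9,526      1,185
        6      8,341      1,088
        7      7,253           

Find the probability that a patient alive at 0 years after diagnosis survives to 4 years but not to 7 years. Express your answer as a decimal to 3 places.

0.225

This is the probability of reaching 4 but not 7, conditional on being alive at 0: (S(4) − S(7)) / S(0).
= (10,577 − 7,253) / 14,744 = 3,324 / 14,744 = 0.225448.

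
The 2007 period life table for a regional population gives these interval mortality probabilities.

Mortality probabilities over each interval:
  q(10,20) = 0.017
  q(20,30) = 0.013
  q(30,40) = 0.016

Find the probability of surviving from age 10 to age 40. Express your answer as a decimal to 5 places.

The overall survival probability is (1 − 0.017) × (1 − 0.013) × (1 − 0.016).
= 0.983 × 0.987 × 0.984 = 0.954697.

0.95470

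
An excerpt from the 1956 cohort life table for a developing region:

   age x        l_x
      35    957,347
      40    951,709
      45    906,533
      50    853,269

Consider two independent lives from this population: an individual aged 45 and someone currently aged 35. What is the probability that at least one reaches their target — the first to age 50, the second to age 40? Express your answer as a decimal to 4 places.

0.9997

p₁ = l_50/l_45 = 853,269/906,533 = 0.941244; p₂ = l_40/l_35 = 951,709/957,347 = 0.994111.
P(at least one) = 1 − (1−p₁)(1−p₂) = 1 − 0.058756 × 0.005889 = 0.999654.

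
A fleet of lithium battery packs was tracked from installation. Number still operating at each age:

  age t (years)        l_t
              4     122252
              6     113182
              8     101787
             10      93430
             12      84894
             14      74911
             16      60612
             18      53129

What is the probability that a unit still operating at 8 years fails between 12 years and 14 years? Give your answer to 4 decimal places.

This is the probability of reaching 12 but not 14, conditional on being operational at 8: (l_12 − l_14) / l_8.
= (84894 − 74911) / 101787 = 9983 / 101787 = 0.098077.

0.0981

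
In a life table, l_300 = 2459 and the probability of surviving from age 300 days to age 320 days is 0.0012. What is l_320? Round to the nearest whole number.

3

l_320 = l_300 × p = 2459 × 0.0012 = 3.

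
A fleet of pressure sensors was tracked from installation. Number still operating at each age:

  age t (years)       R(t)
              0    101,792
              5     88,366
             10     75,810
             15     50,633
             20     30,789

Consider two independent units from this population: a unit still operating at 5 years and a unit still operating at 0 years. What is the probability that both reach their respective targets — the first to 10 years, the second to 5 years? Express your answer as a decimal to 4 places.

p₁ = R(10)/R(5) = 75,810/88,366 = 0.857909; p₂ = R(5)/R(0) = 88,366/101,792 = 0.868104.
P(both) = p₁ × p₂ = 0.857909 × 0.868104 = 0.744754.

0.7448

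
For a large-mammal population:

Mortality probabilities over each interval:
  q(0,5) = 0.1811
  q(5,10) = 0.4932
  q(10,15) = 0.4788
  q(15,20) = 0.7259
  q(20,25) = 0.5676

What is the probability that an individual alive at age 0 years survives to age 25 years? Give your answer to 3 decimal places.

0.026

The overall survival probability is (1 − 0.1811) × (1 − 0.4932) × (1 − 0.4788) × (1 − 0.7259) × (1 − 0.5676).
= 0.8189 × 0.5068 × 0.5212 × 0.2741 × 0.4324 = 0.025637.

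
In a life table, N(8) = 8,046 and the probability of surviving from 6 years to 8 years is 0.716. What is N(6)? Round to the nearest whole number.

N(6) = N(8) / p = 8,046 / 0.716 = 11237.

11237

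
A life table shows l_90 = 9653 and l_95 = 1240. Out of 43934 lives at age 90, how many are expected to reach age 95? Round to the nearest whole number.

5644

The relevant probability is 1240/9653 = 0.128457.
Expected number = 43934 × 0.128457 = 5644.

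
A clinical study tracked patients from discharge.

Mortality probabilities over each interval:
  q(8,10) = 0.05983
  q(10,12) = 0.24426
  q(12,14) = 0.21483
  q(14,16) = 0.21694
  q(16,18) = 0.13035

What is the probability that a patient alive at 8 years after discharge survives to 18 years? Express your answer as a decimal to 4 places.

Survival from 8 to 18 is the product of surviving each interval: (1 − 0.05983) × (1 − 0.24426) × (1 − 0.21483) × (1 − 0.21694) × (1 − 0.13035).
= 0.94017 × 0.75574 × 0.78517 × 0.78306 × 0.86965 = 0.379911.

0.3799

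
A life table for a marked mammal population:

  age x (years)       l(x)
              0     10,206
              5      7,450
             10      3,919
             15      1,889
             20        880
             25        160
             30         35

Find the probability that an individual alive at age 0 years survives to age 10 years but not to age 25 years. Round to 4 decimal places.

This is the probability of reaching 10 but not 25, conditional on being alive at 0: (l(10) − l(25)) / l(0).
= (3,919 − 160) / 10,206 = 3,759 / 10,206 = 0.368313.

0.3683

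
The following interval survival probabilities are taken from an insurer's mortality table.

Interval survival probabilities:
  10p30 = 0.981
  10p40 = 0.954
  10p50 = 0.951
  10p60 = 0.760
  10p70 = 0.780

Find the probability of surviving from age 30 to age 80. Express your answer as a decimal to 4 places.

50p30 = 0.981 × 0.954 × 0.951 × 0.760 × 0.780.
= 0.527602.

0.5276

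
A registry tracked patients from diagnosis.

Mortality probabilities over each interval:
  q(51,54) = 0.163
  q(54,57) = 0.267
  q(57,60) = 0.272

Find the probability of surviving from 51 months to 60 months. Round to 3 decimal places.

Chaining the interval survival probabilities: (1 − 0.163) × (1 − 0.267) × (1 − 0.272).
= 0.837 × 0.733 × 0.728 = 0.446643.

0.447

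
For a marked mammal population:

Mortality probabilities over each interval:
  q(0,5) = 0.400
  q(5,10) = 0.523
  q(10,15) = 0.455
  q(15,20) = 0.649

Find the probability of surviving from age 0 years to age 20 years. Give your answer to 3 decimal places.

Chaining the interval survival probabilities: (1 − 0.400) × (1 − 0.523) × (1 − 0.455) × (1 − 0.649).
= 0.600 × 0.477 × 0.545 × 0.351 = 0.054749.

0.055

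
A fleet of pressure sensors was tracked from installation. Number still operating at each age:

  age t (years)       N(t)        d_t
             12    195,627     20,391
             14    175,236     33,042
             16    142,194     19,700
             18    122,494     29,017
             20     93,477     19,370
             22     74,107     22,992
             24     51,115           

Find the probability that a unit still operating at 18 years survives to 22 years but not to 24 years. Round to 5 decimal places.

This is the probability of reaching 22 but not 24, conditional on being operational at 18: (N(22) − N(24)) / N(18).
= (74,107 − 51,115) / 122,494 = 22,992 / 122,494 = 0.187699.

0.18770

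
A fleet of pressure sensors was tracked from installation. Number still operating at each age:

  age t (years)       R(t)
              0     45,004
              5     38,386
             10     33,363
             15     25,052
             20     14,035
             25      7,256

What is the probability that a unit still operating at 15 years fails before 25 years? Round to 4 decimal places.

P(fail before 25 | operational at 15) = 1 − R(25)/R(15) = 1 − 7,256/25,052 = (17,796)/25,052 = 0.710362.

0.7104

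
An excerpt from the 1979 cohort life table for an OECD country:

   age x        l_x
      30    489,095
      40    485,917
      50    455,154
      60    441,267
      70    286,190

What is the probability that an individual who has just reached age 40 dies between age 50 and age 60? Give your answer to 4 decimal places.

0.0286

We want 10|10q40 = (l_50 − l_60)/l_40.
This is the probability of reaching 50 but not 60, conditional on being alive at 40: (l_50 − l_60) / l_40.
= (455,154 − 441,267) / 485,917 = 13,887 / 485,917 = 0.028579.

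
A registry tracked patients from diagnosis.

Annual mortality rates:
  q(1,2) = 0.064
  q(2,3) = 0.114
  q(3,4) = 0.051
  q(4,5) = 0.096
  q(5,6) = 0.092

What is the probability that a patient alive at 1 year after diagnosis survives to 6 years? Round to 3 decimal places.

0.646

P(survive 1→6) = (1 − 0.064) × (1 − 0.114) × (1 − 0.051) × (1 − 0.096) × (1 − 0.092).
= 0.936 × 0.886 × 0.949 × 0.904 × 0.908 = 0.645996.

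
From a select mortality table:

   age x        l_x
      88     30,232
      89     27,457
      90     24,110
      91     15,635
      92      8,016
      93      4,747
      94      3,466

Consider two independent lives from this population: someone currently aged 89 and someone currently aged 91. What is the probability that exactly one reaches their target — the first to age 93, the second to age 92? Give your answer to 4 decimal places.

p₁ = l_93/l_89 = 4,747/27,457 = 0.172889; p₂ = l_92/l_91 = 8,016/15,635 = 0.512696.
P(exactly one) = p₁(1−p₂) + (1−p₁)p₂ = 0.084250 + 0.424057 = 0.508306.

0.5083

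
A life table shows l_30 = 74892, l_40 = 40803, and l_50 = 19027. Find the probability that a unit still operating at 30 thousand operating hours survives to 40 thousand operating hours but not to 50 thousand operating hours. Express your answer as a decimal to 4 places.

This is the probability of reaching 40 but not 50, conditional on being operational at 30: (l_40 − l_50) / l_30.
= (40803 − 19027) / 74892 = 21776 / 74892 = 0.290765.

0.2908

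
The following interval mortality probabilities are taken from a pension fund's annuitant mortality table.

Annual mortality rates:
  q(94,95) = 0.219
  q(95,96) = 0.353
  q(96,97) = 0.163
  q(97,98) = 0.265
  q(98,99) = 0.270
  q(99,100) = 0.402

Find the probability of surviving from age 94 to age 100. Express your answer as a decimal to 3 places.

0.136

P(survive 94→100) = (1 − 0.219) × (1 − 0.353) × (1 − 0.163) × (1 − 0.265) × (1 − 0.270) × (1 − 0.402).
= 0.781 × 0.647 × 0.837 × 0.735 × 0.730 × 0.598 = 0.135704.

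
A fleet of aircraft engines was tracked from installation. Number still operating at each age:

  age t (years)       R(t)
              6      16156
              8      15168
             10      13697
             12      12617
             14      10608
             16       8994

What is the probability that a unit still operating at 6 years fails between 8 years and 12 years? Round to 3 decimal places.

0.158

This is the probability of reaching 8 but not 12, conditional on being operational at 6: (R(8) − R(12)) / R(6).
= (15168 − 12617) / 16156 = 2551 / 16156 = 0.157898.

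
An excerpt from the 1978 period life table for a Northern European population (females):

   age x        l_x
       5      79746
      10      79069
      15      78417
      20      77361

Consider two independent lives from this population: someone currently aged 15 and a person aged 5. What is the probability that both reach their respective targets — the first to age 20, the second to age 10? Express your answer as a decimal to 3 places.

p₁ = l_20/l_15 = 77361/78417 = 0.986534; p₂ = l_10/l_5 = 79069/79746 = 0.991511.
P(both) = p₁ × p₂ = 0.986534 × 0.991511 = 0.978159.

0.978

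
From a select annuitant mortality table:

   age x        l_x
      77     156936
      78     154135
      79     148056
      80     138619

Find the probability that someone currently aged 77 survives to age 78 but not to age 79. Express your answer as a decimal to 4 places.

0.0387

This is the probability of reaching 78 but not 79, conditional on being alive at 77: (l_78 − l_79) / l_77.
= (154135 − 148056) / 156936 = 6079 / 156936 = 0.038736.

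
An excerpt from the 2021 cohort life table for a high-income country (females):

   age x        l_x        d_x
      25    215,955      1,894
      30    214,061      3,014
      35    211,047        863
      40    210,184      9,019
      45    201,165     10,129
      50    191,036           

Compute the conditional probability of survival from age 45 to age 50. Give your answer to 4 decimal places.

0.9496

The conditional survival probability is l_50/l_45 = 191,036/201,165 = 0.949648.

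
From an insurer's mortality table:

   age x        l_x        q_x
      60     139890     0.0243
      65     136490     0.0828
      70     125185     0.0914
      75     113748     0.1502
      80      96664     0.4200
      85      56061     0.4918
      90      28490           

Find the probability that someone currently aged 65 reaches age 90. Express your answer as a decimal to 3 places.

We want 25p65 = l_90/l_65.
The conditional survival probability is l_90/l_65 = 28490/136490 = 0.208733.

0.209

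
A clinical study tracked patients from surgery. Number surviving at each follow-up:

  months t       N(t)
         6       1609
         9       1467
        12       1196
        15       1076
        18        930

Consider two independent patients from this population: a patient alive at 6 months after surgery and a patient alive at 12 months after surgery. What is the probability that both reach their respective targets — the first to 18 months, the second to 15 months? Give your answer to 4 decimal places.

p₁ = N(18)/N(6) = 930/1609 = 0.577999; p₂ = N(15)/N(12) = 1076/1196 = 0.899666.
P(both) = p₁ × p₂ = 0.577999 × 0.899666 = 0.520006.

0.5200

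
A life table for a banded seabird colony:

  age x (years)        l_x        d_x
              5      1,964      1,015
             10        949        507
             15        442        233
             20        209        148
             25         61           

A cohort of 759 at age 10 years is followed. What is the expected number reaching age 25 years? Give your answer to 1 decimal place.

48.8

The relevant probability is 61/949 = 0.064278.
Expected number = 759 × 0.064278 = 48.8.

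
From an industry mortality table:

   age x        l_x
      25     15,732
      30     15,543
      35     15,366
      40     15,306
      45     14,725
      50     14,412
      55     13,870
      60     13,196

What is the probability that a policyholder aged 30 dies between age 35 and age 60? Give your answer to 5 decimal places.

0.13961

We want 5|25q30 = (l_35 − l_60)/l_30.
This is the probability of reaching 35 but not 60, conditional on being alive at 30: (l_35 − l_60) / l_30.
= (15,366 − 13,196) / 15,543 = 2,170 / 15,543 = 0.139613.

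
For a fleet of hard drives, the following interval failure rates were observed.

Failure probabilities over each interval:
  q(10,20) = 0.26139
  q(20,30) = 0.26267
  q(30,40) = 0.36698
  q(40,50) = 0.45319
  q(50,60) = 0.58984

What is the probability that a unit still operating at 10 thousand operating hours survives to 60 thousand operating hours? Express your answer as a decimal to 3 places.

The overall survival probability is (1 − 0.26139) × (1 − 0.26267) × (1 − 0.36698) × (1 − 0.45319) × (1 − 0.58984).
= 0.73861 × 0.73733 × 0.63302 × 0.54681 × 0.41016 = 0.077319.

0.077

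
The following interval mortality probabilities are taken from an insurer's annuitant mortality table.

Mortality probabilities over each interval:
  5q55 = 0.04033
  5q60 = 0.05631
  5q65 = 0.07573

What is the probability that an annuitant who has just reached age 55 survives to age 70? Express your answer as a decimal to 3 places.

Survival from 55 to 70 is the product of surviving each interval: (1 − 0.04033) × (1 − 0.05631) × (1 − 0.07573).
= 0.95967 × 0.94369 × 0.92427 = 0.837048.

0.837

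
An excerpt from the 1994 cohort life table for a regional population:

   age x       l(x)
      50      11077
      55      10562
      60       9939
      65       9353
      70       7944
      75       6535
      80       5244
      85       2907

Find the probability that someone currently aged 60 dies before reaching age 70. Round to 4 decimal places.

P(die before 70 | alive at 60) = 1 − l(70)/l(60) = 1 − 7944/9939 = (1995)/9939 = 0.200724.

0.2007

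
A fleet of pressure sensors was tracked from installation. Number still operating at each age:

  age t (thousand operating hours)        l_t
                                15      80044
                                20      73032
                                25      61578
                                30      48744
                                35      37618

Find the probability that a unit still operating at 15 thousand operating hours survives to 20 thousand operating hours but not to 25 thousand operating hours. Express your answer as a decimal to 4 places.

This is the probability of reaching 20 but not 25, conditional on being operational at 15: (l_20 − l_25) / l_15.
= (73032 − 61578) / 80044 = 11454 / 80044 = 0.143096.

0.1431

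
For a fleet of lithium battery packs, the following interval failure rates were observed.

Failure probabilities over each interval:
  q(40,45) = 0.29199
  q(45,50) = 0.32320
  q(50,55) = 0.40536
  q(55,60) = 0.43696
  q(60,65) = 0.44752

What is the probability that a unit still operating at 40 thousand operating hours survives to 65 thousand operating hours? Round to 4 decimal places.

0.0886

P(survive 40→65) = (1 − 0.29199) × (1 − 0.32320) × (1 − 0.40536) × (1 − 0.43696) × (1 − 0.44752).
= 0.70801 × 0.67680 × 0.59464 × 0.56304 × 0.55248 = 0.088636.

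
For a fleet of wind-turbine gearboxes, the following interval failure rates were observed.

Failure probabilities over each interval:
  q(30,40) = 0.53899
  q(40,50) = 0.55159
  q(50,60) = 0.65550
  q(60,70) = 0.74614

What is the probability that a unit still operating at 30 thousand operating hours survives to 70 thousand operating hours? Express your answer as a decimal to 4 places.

0.0181

P(survive 30→70) = (1 − 0.53899) × (1 − 0.55159) × (1 − 0.65550) × (1 − 0.74614).
= 0.46101 × 0.44841 × 0.34450 × 0.25386 = 0.018079.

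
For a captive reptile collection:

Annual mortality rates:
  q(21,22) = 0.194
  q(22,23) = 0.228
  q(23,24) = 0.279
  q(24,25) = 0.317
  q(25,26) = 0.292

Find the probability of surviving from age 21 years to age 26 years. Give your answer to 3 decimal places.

0.217

The overall survival probability is (1 − 0.194) × (1 − 0.228) × (1 − 0.279) × (1 − 0.317) × (1 − 0.292).
= 0.806 × 0.772 × 0.721 × 0.683 × 0.708 = 0.216941.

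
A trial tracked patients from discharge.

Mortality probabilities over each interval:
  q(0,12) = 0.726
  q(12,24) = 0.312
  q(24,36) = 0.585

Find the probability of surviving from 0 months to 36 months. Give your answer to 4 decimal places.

The overall survival probability is (1 − 0.726) × (1 − 0.312) × (1 − 0.585).
= 0.274 × 0.688 × 0.415 = 0.078232.

0.0782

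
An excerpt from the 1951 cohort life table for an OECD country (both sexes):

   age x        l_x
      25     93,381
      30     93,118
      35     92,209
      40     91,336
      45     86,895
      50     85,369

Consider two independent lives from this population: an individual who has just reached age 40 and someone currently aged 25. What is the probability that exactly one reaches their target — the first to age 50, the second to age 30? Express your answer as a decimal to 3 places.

p₁ = l_50/l_40 = 85,369/91,336 = 0.934670; p₂ = l_30/l_25 = 93,118/93,381 = 0.997184.
P(exactly one) = p₁(1−p₂) + (1−p₁)p₂ = 0.002632 + 0.065146 = 0.067778.

0.068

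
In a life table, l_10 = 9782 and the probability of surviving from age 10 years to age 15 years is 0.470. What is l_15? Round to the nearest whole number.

l_15 = l_10 × p = 9782 × 0.470 = 4598.

4598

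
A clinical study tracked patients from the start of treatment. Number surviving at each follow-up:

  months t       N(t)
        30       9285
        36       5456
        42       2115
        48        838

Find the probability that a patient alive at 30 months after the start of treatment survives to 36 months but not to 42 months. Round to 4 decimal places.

0.3598

This is the probability of reaching 36 but not 42, conditional on being alive at 30: (N(36) − N(42)) / N(30).
= (5456 − 2115) / 9285 = 3341 / 9285 = 0.359828.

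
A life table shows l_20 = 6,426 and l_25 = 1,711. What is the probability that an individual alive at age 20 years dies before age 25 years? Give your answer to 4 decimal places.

0.7337

P(die before 25 | alive at 20) = 1 − l_25/l_20 = 1 − 1,711/6,426 = (4,715)/6,426 = 0.733738.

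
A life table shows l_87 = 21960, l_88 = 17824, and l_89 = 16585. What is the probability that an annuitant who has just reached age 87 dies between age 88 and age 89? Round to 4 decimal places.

We want 1|1q87 = (l_88 − l_89)/l_87.
This is the probability of reaching 88 but not 89, conditional on being alive at 87: (l_88 − l_89) / l_87.
= (17824 − 16585) / 21960 = 1239 / 21960 = 0.056421.

0.0564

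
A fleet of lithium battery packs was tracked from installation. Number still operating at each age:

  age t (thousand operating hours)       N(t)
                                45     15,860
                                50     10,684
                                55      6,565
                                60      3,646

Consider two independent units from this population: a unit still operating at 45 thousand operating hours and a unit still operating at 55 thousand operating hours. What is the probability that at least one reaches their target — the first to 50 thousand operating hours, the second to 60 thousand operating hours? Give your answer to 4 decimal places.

p₁ = N(50)/N(45) = 10,684/15,860 = 0.673644; p₂ = N(60)/N(55) = 3,646/6,565 = 0.555369.
P(at least one) = 1 − (1−p₁)(1−p₂) = 1 − 0.326356 × 0.444631 = 0.854892.

0.8549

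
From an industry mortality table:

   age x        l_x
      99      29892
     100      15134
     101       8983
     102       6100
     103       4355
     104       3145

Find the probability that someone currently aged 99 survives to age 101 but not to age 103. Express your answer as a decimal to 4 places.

We want 2|2q99 = (l_101 − l_103)/l_99.
This is the probability of reaching 101 but not 103, conditional on being alive at 99: (l_101 − l_103) / l_99.
= (8983 − 4355) / 29892 = 4628 / 29892 = 0.154824.

0.1548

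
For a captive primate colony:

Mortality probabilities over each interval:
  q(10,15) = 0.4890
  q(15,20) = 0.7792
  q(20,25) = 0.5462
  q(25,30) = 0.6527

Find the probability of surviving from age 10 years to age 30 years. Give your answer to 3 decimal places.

The overall survival probability is (1 − 0.4890) × (1 − 0.7792) × (1 − 0.5462) × (1 − 0.6527).
= 0.5110 × 0.2208 × 0.4538 × 0.3473 = 0.017782.

0.018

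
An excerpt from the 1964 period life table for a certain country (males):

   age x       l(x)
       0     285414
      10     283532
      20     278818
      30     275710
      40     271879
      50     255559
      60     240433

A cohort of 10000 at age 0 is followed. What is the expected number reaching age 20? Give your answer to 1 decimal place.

The relevant probability is 278818/285414 = 0.976890.
Expected number = 10000 × 0.976890 = 9768.9.

9768.9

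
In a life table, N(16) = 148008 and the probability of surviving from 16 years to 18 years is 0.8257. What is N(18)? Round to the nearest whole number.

122210

N(18) = N(16) × p = 148008 × 0.8257 = 122210.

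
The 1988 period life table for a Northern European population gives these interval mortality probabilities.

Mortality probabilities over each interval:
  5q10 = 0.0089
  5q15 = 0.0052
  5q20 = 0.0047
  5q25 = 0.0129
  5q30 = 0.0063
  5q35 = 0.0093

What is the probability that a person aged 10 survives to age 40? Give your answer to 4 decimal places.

The overall survival probability is (1 − 0.0089) × (1 − 0.0052) × (1 − 0.0047) × (1 − 0.0129) × (1 − 0.0063) × (1 − 0.0093).
= 0.9911 × 0.9948 × 0.9953 × 0.9871 × 0.9937 × 0.9907 = 0.953599.

0.9536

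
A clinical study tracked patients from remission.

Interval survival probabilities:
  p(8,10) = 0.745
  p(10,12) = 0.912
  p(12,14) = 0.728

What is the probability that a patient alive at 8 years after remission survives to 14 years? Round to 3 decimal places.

0.495

The overall survival probability is 0.745 × 0.912 × 0.728.
= 0.494632.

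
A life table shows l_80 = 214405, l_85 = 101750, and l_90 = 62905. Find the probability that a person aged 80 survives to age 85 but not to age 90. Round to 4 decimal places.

This is the probability of reaching 85 but not 90, conditional on being alive at 80: (l_85 − l_90) / l_80.
= (101750 − 62905) / 214405 = 38845 / 214405 = 0.181176.

0.1812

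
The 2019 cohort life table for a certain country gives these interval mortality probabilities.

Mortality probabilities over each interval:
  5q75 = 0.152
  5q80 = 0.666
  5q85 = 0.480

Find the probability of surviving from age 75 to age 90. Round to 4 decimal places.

0.1473

Survival from 75 to 90 is the product of surviving each interval: (1 − 0.152) × (1 − 0.666) × (1 − 0.480).
= 0.848 × 0.334 × 0.520 = 0.147281.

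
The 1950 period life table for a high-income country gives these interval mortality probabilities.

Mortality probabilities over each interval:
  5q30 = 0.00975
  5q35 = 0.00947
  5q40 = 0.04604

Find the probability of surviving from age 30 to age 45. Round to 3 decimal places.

Survival from 30 to 45 is the product of surviving each interval: (1 − 0.00975) × (1 − 0.00947) × (1 − 0.04604).
= 0.99025 × 0.99053 × 0.95396 = 0.935713.

0.936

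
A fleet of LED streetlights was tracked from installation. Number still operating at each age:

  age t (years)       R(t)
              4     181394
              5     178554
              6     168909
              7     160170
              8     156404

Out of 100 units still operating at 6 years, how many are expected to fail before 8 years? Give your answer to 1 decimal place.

The relevant probability is 1 − 156404/168909 = 0.074034.
Expected number = 100 × 0.074034 = 7.4.

7.4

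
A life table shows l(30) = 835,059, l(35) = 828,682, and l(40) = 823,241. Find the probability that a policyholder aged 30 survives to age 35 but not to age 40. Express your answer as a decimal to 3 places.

This is the probability of reaching 35 but not 40, conditional on being alive at 30: (l(35) − l(40)) / l(30).
= (828,682 − 823,241) / 835,059 = 5,441 / 835,059 = 0.006516.

0.007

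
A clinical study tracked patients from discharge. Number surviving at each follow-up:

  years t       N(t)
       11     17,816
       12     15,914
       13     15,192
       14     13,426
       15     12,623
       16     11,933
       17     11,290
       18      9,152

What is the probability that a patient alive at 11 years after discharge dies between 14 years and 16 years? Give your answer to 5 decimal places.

This is the probability of reaching 14 but not 16, conditional on being alive at 11: (N(14) − N(16)) / N(11).
= (13,426 − 11,933) / 17,816 = 1,493 / 17,816 = 0.083801.

0.08380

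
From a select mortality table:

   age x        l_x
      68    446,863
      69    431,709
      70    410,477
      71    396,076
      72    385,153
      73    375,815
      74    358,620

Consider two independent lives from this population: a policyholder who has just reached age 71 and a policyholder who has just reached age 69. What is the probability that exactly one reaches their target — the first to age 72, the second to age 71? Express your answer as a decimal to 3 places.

p₁ = l_72/l_71 = 385,153/396,076 = 0.972422; p₂ = l_71/l_69 = 396,076/431,709 = 0.917461.
P(exactly one) = p₁(1−p₂) + (1−p₁)p₂ = 0.080263 + 0.025302 = 0.105564.

0.106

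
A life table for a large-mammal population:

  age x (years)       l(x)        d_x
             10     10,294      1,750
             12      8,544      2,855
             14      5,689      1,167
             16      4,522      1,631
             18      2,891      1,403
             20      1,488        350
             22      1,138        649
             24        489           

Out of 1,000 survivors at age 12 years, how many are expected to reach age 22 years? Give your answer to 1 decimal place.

The relevant probability is 1,138/8,544 = 0.133193.
Expected number = 1,000 × 0.133193 = 133.2.

133.2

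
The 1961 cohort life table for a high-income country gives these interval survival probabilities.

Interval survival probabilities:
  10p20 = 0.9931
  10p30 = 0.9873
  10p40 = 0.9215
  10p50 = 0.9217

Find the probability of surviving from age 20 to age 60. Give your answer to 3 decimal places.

0.833

Survival from 20 to 60 is the product of surviving each interval: 0.9931 × 0.9873 × 0.9215 × 0.9217.
= 0.832774.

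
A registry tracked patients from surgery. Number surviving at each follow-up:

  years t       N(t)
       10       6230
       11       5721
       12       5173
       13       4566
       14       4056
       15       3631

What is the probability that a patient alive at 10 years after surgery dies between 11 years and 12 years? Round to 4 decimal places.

0.0880

This is the probability of reaching 11 but not 12, conditional on being alive at 10: (N(11) − N(12)) / N(10).
= (5721 − 5173) / 6230 = 548 / 6230 = 0.087961.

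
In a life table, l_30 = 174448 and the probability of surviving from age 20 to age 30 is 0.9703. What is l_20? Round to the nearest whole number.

l_20 = l_30 / p = 174448 / 0.9703 = 179788.

179788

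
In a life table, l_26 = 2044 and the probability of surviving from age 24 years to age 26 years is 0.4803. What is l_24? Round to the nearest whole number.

4256

l_24 = l_26 / p = 2044 / 0.4803 = 4256.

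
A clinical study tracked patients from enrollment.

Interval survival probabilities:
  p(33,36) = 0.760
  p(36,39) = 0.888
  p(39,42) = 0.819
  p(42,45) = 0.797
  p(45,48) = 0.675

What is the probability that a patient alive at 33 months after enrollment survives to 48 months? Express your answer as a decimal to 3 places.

0.297

P(survive 33→48) = 0.760 × 0.888 × 0.819 × 0.797 × 0.675.
= 0.297353.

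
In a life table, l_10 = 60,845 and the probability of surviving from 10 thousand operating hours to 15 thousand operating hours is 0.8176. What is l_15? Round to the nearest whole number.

49747

l_15 = l_10 × p = 60,845 × 0.8176 = 49747.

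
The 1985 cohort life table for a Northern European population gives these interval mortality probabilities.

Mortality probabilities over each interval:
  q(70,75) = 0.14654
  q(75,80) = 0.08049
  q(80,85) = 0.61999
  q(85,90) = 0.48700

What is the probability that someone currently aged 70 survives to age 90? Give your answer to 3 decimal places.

Survival from 70 to 90 is the product of surviving each interval: (1 − 0.14654) × (1 − 0.08049) × (1 − 0.61999) × (1 − 0.48700).
= 0.85346 × 0.91951 × 0.38001 × 0.51300 = 0.152986.

0.153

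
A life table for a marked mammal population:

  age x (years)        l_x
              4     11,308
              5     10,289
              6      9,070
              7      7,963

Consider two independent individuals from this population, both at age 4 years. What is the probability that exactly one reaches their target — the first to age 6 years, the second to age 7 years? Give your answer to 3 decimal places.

0.377

p₁ = l_6/l_4 = 9,070/11,308 = 0.802087; p₂ = l_7/l_4 = 7,963/11,308 = 0.704192.
P(exactly one) = p₁(1−p₂) + (1−p₁)p₂ = 0.237264 + 0.139369 = 0.376633.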